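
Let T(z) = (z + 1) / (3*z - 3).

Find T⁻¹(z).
Set w = T(z) = (z + 1) / (3*z - 3) and solve for z:
  w*(3*z - 3) = z + 1
  -3*w + z*(3*w - 1) - 1 = 0
  z*(3*w - 1) = 3*w + 1
  z = (-3*w - 1)/(1 - 3*w)
Renaming the variable, T⁻¹(z) = (-3*z - 1)/(-3*z + 1) = (3*z + 1)/(3*z - 1).
(Check: ad - bc = -6 ≠ 0, so T is invertible.)

Final answer: (3*z + 1)/(3*z - 1)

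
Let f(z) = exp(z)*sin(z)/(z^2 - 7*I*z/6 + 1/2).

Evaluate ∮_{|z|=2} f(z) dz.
By the residue theorem, ∮_C f(z) dz = 2πi · (sum of the residues of f at the poles inside |z| = 2).

The denominator factors as (z + I/3)*(z - 3*I/2), so the singularities of f are simple poles at z = -I/3, z = 3*I/2.
  |-I/3|² = 1/9 < 4 = 2², so this pole is inside the contour.
  |3*I/2|² = 9/4 < 4 = 2², so this pole is inside the contour.

With P(z) = exp(z)*sin(z) and Q(z) = z^2 - 7*I*z/6 + 1/2, each pole is simple, so Res(f, z₀) = P(z₀)/Q'(z₀) with Q'(z) = 2*z - 7*I/6.
  Res(f, -I/3) = P(-I/3)/Q'(-I/3) = (-I*exp(-I/3)*sinh(1/3))/(-11*I/6) = 6*exp(-I/3)*sinh(1/3)/11
  Res(f, 3*I/2) = P(3*I/2)/Q'(3*I/2) = (I*exp(3*I/2)*sinh(3/2))/(11*I/6) = 6*exp(3*I/2)*sinh(3/2)/11

Sum of residues inside C: 6*exp(-I/3)*sinh(1/3)/11 + 6*exp(3*I/2)*sinh(3/2)/11
∮_C f(z) dz = 2πi · (6*exp(-I/3)*sinh(1/3)/11 + 6*exp(3*I/2)*sinh(3/2)/11) = 12*I*pi*exp(3*I/2)*sinh(3/2)/11 + 12*I*pi*exp(-I/3)*sinh(1/3)/11

Final answer: 12*I*pi*exp(3*I/2)*sinh(3/2)/11 + 12*I*pi*exp(-I/3)*sinh(1/3)/11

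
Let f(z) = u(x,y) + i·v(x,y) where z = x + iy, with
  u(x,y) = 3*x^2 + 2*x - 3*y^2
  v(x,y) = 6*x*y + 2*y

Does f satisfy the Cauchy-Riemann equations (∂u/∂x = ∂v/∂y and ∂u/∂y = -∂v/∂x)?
∂u/∂x = 6*x + 2
∂v/∂y = 6*x + 2
∂u/∂y = -6*y
∂v/∂x = 6*y
∂u/∂x = ∂v/∂y and ∂u/∂y = -∂v/∂x hold identically; f is analytic.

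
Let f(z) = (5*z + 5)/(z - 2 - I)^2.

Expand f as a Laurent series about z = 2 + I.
Put w = z - (2 + I), i.e. z = w + 2 + I. The denominator is w^2, so it suffices to rewrite the numerator in powers of w.

P(z) = 5*z + 5
P(w + 2 + I) = 15 + 5*I + 5*w

Dividing each term by w^2:
  f = (15 + 5*I)/w^2 + 5/w

Substituting back w = z - 2 - I:
  f(z) = (15 + 5*I)/(z - 2 - I)^2 + 5/(z - 2 - I)

The series is finite because the numerator is a polynomial; the negative powers form the principal part, and the coefficient of 1/(z - 2 - I) gives Res(f, 2 + I) = 5.

Final answer: (15 + 5*I)/(z - 2 - I)^2 + 5/(z - 2 - I)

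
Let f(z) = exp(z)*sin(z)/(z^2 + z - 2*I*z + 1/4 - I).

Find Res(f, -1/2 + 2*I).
I*exp(-1/2 + 2*I)*sin(1/2 - 2*I)/2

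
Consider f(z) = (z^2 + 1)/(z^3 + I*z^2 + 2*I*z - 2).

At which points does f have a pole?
The singularities of f are the zeros of the denominator. Factoring,
  z^3 + I*z^2 + 2*I*z - 2 = (z - 1 + I)*(z + 1 - I)*(z + I)
so the candidates are z = 1 - I, z = -1 + I, z = -I.

Check the numerator P(z) = z^2 + 1 at each one:
  P(1 - I) = 1 - 2*I ≠ 0, so z = 1 - I is a (simple) pole.
  P(-1 + I) = 1 - 2*I ≠ 0, so z = -1 + I is a (simple) pole.
  P(-I) = 0, so the factor (z + I) cancels and z = -I is only a removable singularity, not a pole.

Poles of f: {-1 + I, 1 - I}

Final answer: {-1 + I, 1 - I}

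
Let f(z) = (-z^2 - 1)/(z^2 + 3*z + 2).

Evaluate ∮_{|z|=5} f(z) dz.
By the residue theorem, ∮_C f(z) dz = 2πi · (sum of the residues of f at the poles inside |z| = 5).

The denominator factors as (z + 1)*(z + 2), so the singularities of f are simple poles at z = -1, z = -2.
  |-1|² = 1 < 25 = 5², so this pole is inside the contour.
  |-2|² = 4 < 25 = 5², so this pole is inside the contour.

With P(z) = -z^2 - 1 and Q(z) = z^2 + 3*z + 2, each pole is simple, so Res(f, z₀) = P(z₀)/Q'(z₀) with Q'(z) = 2*z + 3.
  Res(f, -1) = P(-1)/Q'(-1) = (-2)/(1) = -2
  Res(f, -2) = P(-2)/Q'(-2) = (-5)/(-1) = 5

Sum of residues inside C: 3
∮_C f(z) dz = 2πi · (3) = 6*I*pi

Final answer: 6*I*pi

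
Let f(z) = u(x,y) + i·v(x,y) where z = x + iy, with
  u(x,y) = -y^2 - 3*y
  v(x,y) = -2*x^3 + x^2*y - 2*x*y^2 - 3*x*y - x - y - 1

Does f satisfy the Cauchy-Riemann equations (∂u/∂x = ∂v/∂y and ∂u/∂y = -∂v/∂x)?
∂u/∂x = 0
∂v/∂y = x^2 - 4*x*y - 3*x - 1
∂u/∂y = -2*y - 3
∂v/∂x = -6*x^2 + 2*x*y - 2*y^2 - 3*y - 1
∂u/∂x ≠ ∂v/∂y and ∂u/∂y ≠ -∂v/∂x; the Cauchy-Riemann equations are not satisfied, so f is not analytic.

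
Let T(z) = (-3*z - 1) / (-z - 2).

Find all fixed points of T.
T(z) = z means -3*z - 1 = z*(-z - 2), i.e.
  -z^2 + z + 1 = 0.
Discriminant: (1)^2 - 4*(-1)*(1) = 5, so the roots are real.
  z = (-1 ± sqrt(5))/(2*(-1))
Fixed points: {1/2 - sqrt(5)/2, 1/2 + sqrt(5)/2}

Final answer: {1/2 - sqrt(5)/2, 1/2 + sqrt(5)/2}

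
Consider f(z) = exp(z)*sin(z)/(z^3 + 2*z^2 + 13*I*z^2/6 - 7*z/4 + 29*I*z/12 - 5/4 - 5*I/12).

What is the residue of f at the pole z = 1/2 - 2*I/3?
(3312/8473 + 108*I/8473)*exp(1/2 - 2*I/3)*sin(1/2 - 2*I/3)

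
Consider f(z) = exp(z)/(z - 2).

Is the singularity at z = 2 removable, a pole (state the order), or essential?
pole of order 1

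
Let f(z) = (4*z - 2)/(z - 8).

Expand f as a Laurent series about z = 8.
Put w = z - (8), i.e. z = w + 8. The denominator is w, so it suffices to rewrite the numerator in powers of w.

P(z) = 4*z - 2
P(w + 8) = 30 + 4*w

Dividing each term by w:
  f = 30/w + 4

Substituting back w = z - 8:
  f(z) = 30/(z - 8) + 4

The series is finite because the numerator is a polynomial; the negative powers form the principal part, and the coefficient of 1/(z - 8) gives Res(f, 8) = 30.

Final answer: 30/(z - 8) + 4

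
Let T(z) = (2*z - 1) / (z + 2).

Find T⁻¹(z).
(-2*z - 1)/(z - 2)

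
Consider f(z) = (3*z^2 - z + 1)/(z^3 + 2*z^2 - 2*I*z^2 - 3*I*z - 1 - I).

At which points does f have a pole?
The singularities of f are the zeros of the denominator. Factoring,
  z^3 + 2*z^2 - 2*I*z^2 - 3*I*z - 1 - I = (z - I)*(z + 1)*(z + 1 - I)
so the candidates are z = I, z = -1, z = -1 + I.

Check the numerator P(z) = 3*z^2 - z + 1 at each one:
  P(I) = -2 - I ≠ 0, so z = I is a (simple) pole.
  P(-1) = 5 ≠ 0, so z = -1 is a (simple) pole.
  P(-1 + I) = 2 - 7*I ≠ 0, so z = -1 + I is a (simple) pole.

Poles of f: {-1, -1 + I, I}

Final answer: {-1, -1 + I, I}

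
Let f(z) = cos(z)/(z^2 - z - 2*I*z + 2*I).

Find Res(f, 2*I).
Write f(z) = P(z)/Q(z) with P(z) = cos(z) and Q(z) = z^2 - z - 2*I*z + 2*I.
The denominator factors as Q(z) = (z - 2*I)*(z - 1), so z = 2*I is a simple zero of Q and P is analytic there; z = 2*I is therefore a simple pole and
  Res(f, z₀) = P(z₀)/Q'(z₀).

Q'(z) = 2*z - 1 - 2*I, so Q'(2*I) = -1 + 2*I.
P(2*I) = cosh(2).

Res(f, 2*I) = (cosh(2))/(-1 + 2*I) = (-1/5 - 2*I/5)*cosh(2)

Final answer: (-1/5 - 2*I/5)*cosh(2)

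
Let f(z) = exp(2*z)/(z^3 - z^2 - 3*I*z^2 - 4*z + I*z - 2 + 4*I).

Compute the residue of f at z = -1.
Write f(z) = P(z)/Q(z) with P(z) = exp(2*z) and Q(z) = z^3 - z^2 - 3*I*z^2 - 4*z + I*z - 2 + 4*I.
The denominator factors as Q(z) = (z - 2 - I)*(z + 1)*(z - 2*I), so z = -1 is a simple zero of Q and P is analytic there; z = -1 is therefore a simple pole and
  Res(f, z₀) = P(z₀)/Q'(z₀).

Q'(z) = 3*z^2 - 2*z - 6*I*z - 4 + I, so Q'(-1) = 1 + 7*I.
P(-1) = exp(-2).

Res(f, -1) = (exp(-2))/(1 + 7*I) = (1/50 - 7*I/50)*exp(-2)

Final answer: (1/50 - 7*I/50)*exp(-2)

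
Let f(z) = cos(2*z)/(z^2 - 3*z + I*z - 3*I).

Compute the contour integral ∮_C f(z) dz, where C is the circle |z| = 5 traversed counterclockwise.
pi*(-1/5 - 3*I/5)*cosh(2) + pi*(1/5 + 3*I/5)*cos(6)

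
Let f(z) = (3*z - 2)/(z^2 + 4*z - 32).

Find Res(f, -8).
Write f(z) = P(z)/Q(z) with P(z) = 3*z - 2 and Q(z) = z^2 + 4*z - 32.
The denominator factors as Q(z) = (z + 8)*(z - 4), so z = -8 is a simple zero of Q and P is analytic there; z = -8 is therefore a simple pole and
  Res(f, z₀) = P(z₀)/Q'(z₀).

Q'(z) = 2*z + 4, so Q'(-8) = -12.
P(-8) = -26.

Res(f, -8) = (-26)/(-12) = 13/6

Final answer: 13/6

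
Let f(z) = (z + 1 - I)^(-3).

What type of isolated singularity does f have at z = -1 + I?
Write f(z) = g(z)/(z + 1 - I)^3 with g(z) = 1.
g is entire and g(-1 + I) = 1 ≠ 0, so no factor of (z + 1 - I) cancels: the Laurent expansion of f about z = -1 + I starts at the power -3, i.e. lim_{z→z₀} (z - z₀)^3 f(z) = 1 is finite and nonzero.
So z = -1 + I is a pole of order 3.

Final answer: pole of order 3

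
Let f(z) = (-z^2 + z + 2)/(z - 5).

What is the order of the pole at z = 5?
1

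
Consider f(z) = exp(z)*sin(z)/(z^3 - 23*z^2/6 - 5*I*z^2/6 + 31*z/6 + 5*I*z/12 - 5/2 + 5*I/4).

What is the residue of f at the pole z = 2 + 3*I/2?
Write f(z) = P(z)/Q(z) with P(z) = exp(z)*sin(z) and Q(z) = z^3 - 23*z^2/6 - 5*I*z^2/6 + 31*z/6 + 5*I*z/12 - 5/2 + 5*I/4.
The denominator factors as Q(z) = (z - 3/2)*(z - 1/3 + 2*I/3)*(z - 2 - 3*I/2), so z = 2 + 3*I/2 is a simple zero of Q and P is analytic there; z = 2 + 3*I/2 is therefore a simple pole and
  Res(f, z₀) = P(z₀)/Q'(z₀).

Q'(z) = 3*z^2 - 23*z/3 - 5*I*z/3 + 31/6 + 5*I/12, so Q'(2 + 3*I/2) = -29/12 + 43*I/12.
P(2 + 3*I/2) = exp(2 + 3*I/2)*sin(2 + 3*I/2).

Res(f, 2 + 3*I/2) = (exp(2 + 3*I/2)*sin(2 + 3*I/2))/(-29/12 + 43*I/12) = (-174/1345 - 258*I/1345)*exp(2 + 3*I/2)*sin(2 + 3*I/2)

Final answer: (-174/1345 - 258*I/1345)*exp(2 + 3*I/2)*sin(2 + 3*I/2)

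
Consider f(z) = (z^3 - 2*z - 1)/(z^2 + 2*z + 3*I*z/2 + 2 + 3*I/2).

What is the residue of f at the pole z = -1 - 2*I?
-12/5 + 24*I/5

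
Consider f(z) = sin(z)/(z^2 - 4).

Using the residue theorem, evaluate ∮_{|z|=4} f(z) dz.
By the residue theorem, ∮_C f(z) dz = 2πi · (sum of the residues of f at the poles inside |z| = 4).

The denominator factors as (z + 2)*(z - 2), so the singularities of f are simple poles at z = -2, z = 2.
  |-2|² = 4 < 16 = 4², so this pole is inside the contour.
  |2|² = 4 < 16 = 4², so this pole is inside the contour.

With P(z) = sin(z) and Q(z) = z^2 - 4, each pole is simple, so Res(f, z₀) = P(z₀)/Q'(z₀) with Q'(z) = 2*z.
  Res(f, -2) = P(-2)/Q'(-2) = (-sin(2))/(-4) = sin(2)/4
  Res(f, 2) = P(2)/Q'(2) = (sin(2))/(4) = sin(2)/4

Sum of residues inside C: sin(2)/2
∮_C f(z) dz = 2πi · (sin(2)/2) = I*pi*sin(2)

Final answer: I*pi*sin(2)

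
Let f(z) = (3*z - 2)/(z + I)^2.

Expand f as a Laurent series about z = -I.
(-2 - 3*I)/(z + I)^2 + 3/(z + I)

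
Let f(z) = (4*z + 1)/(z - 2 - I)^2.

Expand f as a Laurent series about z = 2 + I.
Put w = z - (2 + I), i.e. z = w + 2 + I. The denominator is w^2, so it suffices to rewrite the numerator in powers of w.

P(z) = 4*z + 1
P(w + 2 + I) = 9 + 4*I + 4*w

Dividing each term by w^2:
  f = (9 + 4*I)/w^2 + 4/w

Substituting back w = z - 2 - I:
  f(z) = (9 + 4*I)/(z - 2 - I)^2 + 4/(z - 2 - I)

The series is finite because the numerator is a polynomial; the negative powers form the principal part, and the coefficient of 1/(z - 2 - I) gives Res(f, 2 + I) = 4.

Final answer: (9 + 4*I)/(z - 2 - I)^2 + 4/(z - 2 - I)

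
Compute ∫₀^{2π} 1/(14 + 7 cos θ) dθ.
2*sqrt(3)*pi/21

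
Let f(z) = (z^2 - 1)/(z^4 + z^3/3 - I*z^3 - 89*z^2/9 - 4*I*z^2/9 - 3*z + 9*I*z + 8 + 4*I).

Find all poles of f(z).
The singularities of f are the zeros of the denominator. Factoring,
  z^4 + z^3/3 - I*z^3 - 89*z^2/9 - 4*I*z^2/9 - 3*z + 9*I*z + 8 + 4*I = (z - 3)*(z - 2/3 - 2*I/3)*(z + 3)*(z + 1 - I/3)
so the candidates are z = 3, z = 2/3 + 2*I/3, z = -3, z = -1 + I/3.

Check the numerator P(z) = z^2 - 1 at each one:
  P(3) = 8 ≠ 0, so z = 3 is a (simple) pole.
  P(2/3 + 2*I/3) = -1 + 8*I/9 ≠ 0, so z = 2/3 + 2*I/3 is a (simple) pole.
  P(-3) = 8 ≠ 0, so z = -3 is a (simple) pole.
  P(-1 + I/3) = -1/9 - 2*I/3 ≠ 0, so z = -1 + I/3 is a (simple) pole.

Poles of f: {-3, -1 + I/3, 2/3 + 2*I/3, 3}

Final answer: {-3, -1 + I/3, 2/3 + 2*I/3, 3}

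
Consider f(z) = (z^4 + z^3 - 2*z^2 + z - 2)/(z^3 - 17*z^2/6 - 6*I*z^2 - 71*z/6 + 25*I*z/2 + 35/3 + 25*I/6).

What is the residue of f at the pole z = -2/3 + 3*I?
Write f(z) = P(z)/Q(z) with P(z) = z^4 + z^3 - 2*z^2 + z - 2 and Q(z) = z^3 - 17*z^2/6 - 6*I*z^2 - 71*z/6 + 25*I*z/2 + 35/3 + 25*I/6.
The denominator factors as Q(z) = (z + 2/3 - 3*I)*(z - 1/2 - I)*(z - 3 - 2*I), so z = -2/3 + 3*I is a simple zero of Q and P is analytic there; z = -2/3 + 3*I is therefore a simple pole and
  Res(f, z₀) = P(z₀)/Q'(z₀).

Q'(z) = 3*z^2 - 17*z/3 - 12*I*z - 71/6 + 25*I/2, so Q'(-2/3 + 3*I) = 41/18 - 17*I/2.
P(-2/3 + 3*I) = 7237/81 + 508*I/9.

Res(f, -2/3 + 3*I) = (7237/81 + 508*I/9)/(41/18 - 17*I/2) = -402799/112905 + 143857*I/12545

Final answer: -402799/112905 + 143857*I/12545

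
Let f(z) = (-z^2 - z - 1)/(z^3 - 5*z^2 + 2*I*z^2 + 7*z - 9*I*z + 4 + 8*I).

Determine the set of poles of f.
The singularities of f are the zeros of the denominator. Factoring,
  z^3 - 5*z^2 + 2*I*z^2 + 7*z - 9*I*z + 4 + 8*I = (z - 3 - I)*(z + I)*(z - 2 + 2*I)
so the candidates are z = 3 + I, z = -I, z = 2 - 2*I.

Check the numerator P(z) = -z^2 - z - 1 at each one:
  P(3 + I) = -12 - 7*I ≠ 0, so z = 3 + I is a (simple) pole.
  P(-I) = I ≠ 0, so z = -I is a (simple) pole.
  P(2 - 2*I) = -3 + 10*I ≠ 0, so z = 2 - 2*I is a (simple) pole.

Poles of f: {-I, 2 - 2*I, 3 + I}

Final answer: {-I, 2 - 2*I, 3 + I}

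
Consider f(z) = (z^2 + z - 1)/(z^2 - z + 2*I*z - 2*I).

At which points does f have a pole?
The singularities of f are the zeros of the denominator. Factoring,
  z^2 - z + 2*I*z - 2*I = (z - 1)*(z + 2*I)
so the candidates are z = 1, z = -2*I.

Check the numerator P(z) = z^2 + z - 1 at each one:
  P(1) = 1 ≠ 0, so z = 1 is a (simple) pole.
  P(-2*I) = -5 - 2*I ≠ 0, so z = -2*I is a (simple) pole.

Poles of f: {-2*I, 1}

Final answer: {-2*I, 1}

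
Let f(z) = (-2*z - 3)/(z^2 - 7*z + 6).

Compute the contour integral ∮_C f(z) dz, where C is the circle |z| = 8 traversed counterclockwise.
By the residue theorem, ∮_C f(z) dz = 2πi · (sum of the residues of f at the poles inside |z| = 8).

The denominator factors as (z - 1)*(z - 6), so the singularities of f are simple poles at z = 1, z = 6.
  |1|² = 1 < 64 = 8², so this pole is inside the contour.
  |6|² = 36 < 64 = 8², so this pole is inside the contour.

With P(z) = -2*z - 3 and Q(z) = z^2 - 7*z + 6, each pole is simple, so Res(f, z₀) = P(z₀)/Q'(z₀) with Q'(z) = 2*z - 7.
  Res(f, 1) = P(1)/Q'(1) = (-5)/(-5) = 1
  Res(f, 6) = P(6)/Q'(6) = (-15)/(5) = -3

Sum of residues inside C: -2
∮_C f(z) dz = 2πi · (-2) = -4*I*pi

Final answer: -4*I*pi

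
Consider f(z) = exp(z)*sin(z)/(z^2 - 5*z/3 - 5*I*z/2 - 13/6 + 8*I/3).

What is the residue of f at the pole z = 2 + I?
Write f(z) = P(z)/Q(z) with P(z) = exp(z)*sin(z) and Q(z) = z^2 - 5*z/3 - 5*I*z/2 - 13/6 + 8*I/3.
The denominator factors as Q(z) = (z + 1/3 - 3*I/2)*(z - 2 - I), so z = 2 + I is a simple zero of Q and P is analytic there; z = 2 + I is therefore a simple pole and
  Res(f, z₀) = P(z₀)/Q'(z₀).

Q'(z) = 2*z - 5/3 - 5*I/2, so Q'(2 + I) = 7/3 - I/2.
P(2 + I) = exp(2 + I)*sin(2 + I).

Res(f, 2 + I) = (exp(2 + I)*sin(2 + I))/(7/3 - I/2) = (84/205 + 18*I/205)*exp(2 + I)*sin(2 + I)

Final answer: (84/205 + 18*I/205)*exp(2 + I)*sin(2 + I)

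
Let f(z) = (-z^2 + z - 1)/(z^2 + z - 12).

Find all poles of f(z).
{-4, 3}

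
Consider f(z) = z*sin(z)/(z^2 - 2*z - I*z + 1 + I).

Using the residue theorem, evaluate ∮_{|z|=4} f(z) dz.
By the residue theorem, ∮_C f(z) dz = 2πi · (sum of the residues of f at the poles inside |z| = 4).

The denominator factors as (z - 1)*(z - 1 - I), so the singularities of f are simple poles at z = 1, z = 1 + I.
  |1|² = 1 < 16 = 4², so this pole is inside the contour.
  |1 + I|² = 2 < 16 = 4², so this pole is inside the contour.

With P(z) = z*sin(z) and Q(z) = z^2 - 2*z - I*z + 1 + I, each pole is simple, so Res(f, z₀) = P(z₀)/Q'(z₀) with Q'(z) = 2*z - 2 - I.
  Res(f, 1) = P(1)/Q'(1) = (sin(1))/(-I) = I*sin(1)
  Res(f, 1 + I) = P(1 + I)/Q'(1 + I) = ((1 + I)*sin(1 + I))/(I) = (1 - I)*sin(1 + I)

Sum of residues inside C: (1 - I)*sin(1 + I) + I*sin(1)
∮_C f(z) dz = 2πi · ((1 - I)*sin(1 + I) + I*sin(1)) = -2*pi*sin(1) + pi*(2 + 2*I)*sin(1 + I)

Final answer: -2*pi*sin(1) + pi*(2 + 2*I)*sin(1 + I)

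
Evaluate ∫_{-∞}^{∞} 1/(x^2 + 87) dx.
Let f(z) = 1/(z^2 + 87). The denominator has no real zeros and deg Q - deg P = 2 ≥ 2, so the integral of f over the upper semicircle |z| = R tends to 0 as R → ∞. Closing the contour in the upper half-plane,
  ∫_{-∞}^{∞} f(x) dx = 2πi · Σ Res(f, z_k)  over the poles with Im z_k > 0.

Zeros of the denominator: z^2 + 87 = 0 gives z = ±sqrt(87)*I.
Upper half-plane: z = sqrt(87)*I (simple).

Each pole is a simple zero of Q(z) = z^2 + 87, so Res(f, z₀) = P(z₀)/Q'(z₀) with P(z) = 1, Q'(z) = 2*z:
  Res(f, sqrt(87)*I) = (1)/(2*sqrt(87)*I) = -sqrt(87)*I/174

∫_{-∞}^{∞} f(x) dx = 2πi · (-sqrt(87)*I/174) = sqrt(87)*pi/87

Final answer: sqrt(87)*pi/87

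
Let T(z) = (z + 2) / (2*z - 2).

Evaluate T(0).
Substitute z = 0:
  numerator:   (0) + 2 = 2
  denominator: 2*(0) - 2 = -2
T(0) = (2)/(-2) = -1

Final answer: -1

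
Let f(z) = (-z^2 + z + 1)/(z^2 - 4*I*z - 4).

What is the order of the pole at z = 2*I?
2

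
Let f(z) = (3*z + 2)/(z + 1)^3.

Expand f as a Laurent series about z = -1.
Put w = z - (-1), i.e. z = w - 1. The denominator is w^3, so it suffices to rewrite the numerator in powers of w.

P(z) = 3*z + 2
P(w - 1) = -1 + 3*w

Dividing each term by w^3:
  f = -1/w^3 + 3/w^2

Substituting back w = z + 1:
  f(z) = -1/(z + 1)^3 + 3/(z + 1)^2

The series is finite because the numerator is a polynomial; the negative powers form the principal part.

Final answer: -1/(z + 1)^3 + 3/(z + 1)^2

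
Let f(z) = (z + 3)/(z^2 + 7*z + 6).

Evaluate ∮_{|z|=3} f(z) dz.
By the residue theorem, ∮_C f(z) dz = 2πi · (sum of the residues of f at the poles inside |z| = 3).

The denominator factors as (z + 6)*(z + 1), so the singularities of f are simple poles at z = -6, z = -1.
  |-6|² = 36 > 9 = 3², so this pole is outside the contour.
  |-1|² = 1 < 9 = 3², so this pole is inside the contour.

With P(z) = z + 3 and Q(z) = z^2 + 7*z + 6, each pole is simple, so Res(f, z₀) = P(z₀)/Q'(z₀) with Q'(z) = 2*z + 7.
  Res(f, -1) = P(-1)/Q'(-1) = (2)/(5) = 2/5

∮_C f(z) dz = 2πi · (2/5) = 4*I*pi/5

Final answer: 4*I*pi/5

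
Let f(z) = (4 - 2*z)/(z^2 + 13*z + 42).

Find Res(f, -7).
-18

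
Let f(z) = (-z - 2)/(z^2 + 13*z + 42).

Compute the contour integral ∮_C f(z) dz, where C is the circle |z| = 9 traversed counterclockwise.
By the residue theorem, ∮_C f(z) dz = 2πi · (sum of the residues of f at the poles inside |z| = 9).

The denominator factors as (z + 7)*(z + 6), so the singularities of f are simple poles at z = -7, z = -6.
  |-7|² = 49 < 81 = 9², so this pole is inside the contour.
  |-6|² = 36 < 81 = 9², so this pole is inside the contour.

With P(z) = -z - 2 and Q(z) = z^2 + 13*z + 42, each pole is simple, so Res(f, z₀) = P(z₀)/Q'(z₀) with Q'(z) = 2*z + 13.
  Res(f, -7) = P(-7)/Q'(-7) = (5)/(-1) = -5
  Res(f, -6) = P(-6)/Q'(-6) = (4)/(1) = 4

Sum of residues inside C: -1
∮_C f(z) dz = 2πi · (-1) = -2*I*pi

Final answer: -2*I*pi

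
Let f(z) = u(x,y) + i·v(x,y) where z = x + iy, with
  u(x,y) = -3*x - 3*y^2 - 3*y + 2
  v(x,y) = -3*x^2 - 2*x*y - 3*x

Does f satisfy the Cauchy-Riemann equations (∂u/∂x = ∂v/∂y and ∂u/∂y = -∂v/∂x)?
∂u/∂x = -3
∂v/∂y = -2*x
∂u/∂y = -6*y - 3
∂v/∂x = -6*x - 2*y - 3
∂u/∂x ≠ ∂v/∂y and ∂u/∂y ≠ -∂v/∂x; the Cauchy-Riemann equations are not satisfied, so f is not analytic.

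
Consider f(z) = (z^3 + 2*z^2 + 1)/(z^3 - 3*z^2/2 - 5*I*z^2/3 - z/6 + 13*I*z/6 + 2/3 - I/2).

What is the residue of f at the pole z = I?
12/13 - 18*I/13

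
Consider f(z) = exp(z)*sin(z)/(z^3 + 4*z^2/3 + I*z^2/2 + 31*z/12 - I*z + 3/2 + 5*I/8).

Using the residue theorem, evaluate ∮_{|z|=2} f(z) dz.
By the residue theorem, ∮_C f(z) dz = 2πi · (sum of the residues of f at the poles inside |z| = 2).

The denominator factors as (z + 1 + 3*I/2)*(z + 1/3 + I/2)*(z - 3*I/2), so the singularities of f are simple poles at z = -1 - 3*I/2, z = -1/3 - I/2, z = 3*I/2.
  |-1 - 3*I/2|² = 13/4 < 4 = 2², so this pole is inside the contour.
  |-1/3 - I/2|² = 13/36 < 4 = 2², so this pole is inside the contour.
  |3*I/2|² = 9/4 < 4 = 2², so this pole is inside the contour.

With P(z) = exp(z)*sin(z) and Q(z) = z^3 + 4*z^2/3 + I*z^2/2 + 31*z/12 - I*z + 3/2 + 5*I/8, each pole is simple, so Res(f, z₀) = P(z₀)/Q'(z₀) with Q'(z) = 3*z^2 + 8*z/3 + I*z + 31/12 - I.
  Res(f, -1 - 3*I/2) = P(-1 - 3*I/2)/Q'(-1 - 3*I/2) = (-exp(-1 - 3*I/2)*sin(1 + 3*I/2))/(-7/3 + 3*I) = (21/130 + 27*I/130)*exp(-1 - 3*I/2)*sin(1 + 3*I/2)
  Res(f, -1/3 - I/2) = P(-1/3 - I/2)/Q'(-1/3 - I/2) = (-exp(-1/3 - I/2)*sin(1/3 + I/2))/(16/9 - 5*I/3) = (-144/481 - 135*I/481)*exp(-1/3 - I/2)*sin(1/3 + I/2)
  Res(f, 3*I/2) = P(3*I/2)/Q'(3*I/2) = (I*exp(3*I/2)*sinh(3/2))/(-17/3 + 3*I) = (27/370 - 51*I/370)*exp(3*I/2)*sinh(3/2)

Sum of residues inside C: (-144/481 - 135*I/481)*exp(-1/3 - I/2)*sin(1/3 + I/2) + (21/130 + 27*I/130)*exp(-1 - 3*I/2)*sin(1 + 3*I/2) + (27/370 - 51*I/370)*exp(3*I/2)*sinh(3/2)
∮_C f(z) dz = 2πi · ((-144/481 - 135*I/481)*exp(-1/3 - I/2)*sin(1/3 + I/2) + (21/130 + 27*I/130)*exp(-1 - 3*I/2)*sin(1 + 3*I/2) + (27/370 - 51*I/370)*exp(3*I/2)*sinh(3/2)) = pi*(270/481 - 288*I/481)*exp(-1/3 - I/2)*sin(1/3 + I/2) + pi*(-27/65 + 21*I/65)*exp(-1 - 3*I/2)*sin(1 + 3*I/2) + pi*(51/185 + 27*I/185)*exp(3*I/2)*sinh(3/2)

Final answer: pi*(270/481 - 288*I/481)*exp(-1/3 - I/2)*sin(1/3 + I/2) + pi*(-27/65 + 21*I/65)*exp(-1 - 3*I/2)*sin(1 + 3*I/2) + pi*(51/185 + 27*I/185)*exp(3*I/2)*sinh(3/2)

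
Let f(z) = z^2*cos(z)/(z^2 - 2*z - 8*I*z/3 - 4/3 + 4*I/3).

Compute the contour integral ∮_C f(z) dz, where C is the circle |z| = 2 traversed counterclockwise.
pi*(8/39 + 4*I/13)*cosh(2/3)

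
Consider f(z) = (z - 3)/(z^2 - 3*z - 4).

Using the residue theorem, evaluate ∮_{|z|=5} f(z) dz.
By the residue theorem, ∮_C f(z) dz = 2πi · (sum of the residues of f at the poles inside |z| = 5).

The denominator factors as (z + 1)*(z - 4), so the singularities of f are simple poles at z = -1, z = 4.
  |-1|² = 1 < 25 = 5², so this pole is inside the contour.
  |4|² = 16 < 25 = 5², so this pole is inside the contour.

With P(z) = z - 3 and Q(z) = z^2 - 3*z - 4, each pole is simple, so Res(f, z₀) = P(z₀)/Q'(z₀) with Q'(z) = 2*z - 3.
  Res(f, -1) = P(-1)/Q'(-1) = (-4)/(-5) = 4/5
  Res(f, 4) = P(4)/Q'(4) = (1)/(5) = 1/5

Sum of residues inside C: 1
∮_C f(z) dz = 2πi · (1) = 2*I*pi

Final answer: 2*I*pi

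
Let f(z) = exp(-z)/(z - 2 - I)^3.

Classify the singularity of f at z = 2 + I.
pole of order 3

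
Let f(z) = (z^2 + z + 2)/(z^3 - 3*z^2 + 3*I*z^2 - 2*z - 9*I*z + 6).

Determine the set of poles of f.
{-2*I, -I, 3}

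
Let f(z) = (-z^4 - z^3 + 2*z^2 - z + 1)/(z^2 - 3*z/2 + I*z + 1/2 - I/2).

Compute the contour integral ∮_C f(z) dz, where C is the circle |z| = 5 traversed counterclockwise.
By the residue theorem, ∮_C f(z) dz = 2πi · (sum of the residues of f at the poles inside |z| = 5).

The denominator factors as (z - 1 + I)*(z - 1/2), so the singularities of f are simple poles at z = 1 - I, z = 1/2.
  |1 - I|² = 2 < 25 = 5², so this pole is inside the contour.
  |1/2|² = 1/4 < 25 = 5², so this pole is inside the contour.

With P(z) = -z^4 - z^3 + 2*z^2 - z + 1 and Q(z) = z^2 - 3*z/2 + I*z + 1/2 - I/2, each pole is simple, so Res(f, z₀) = P(z₀)/Q'(z₀) with Q'(z) = 2*z - 3/2 + I.
  Res(f, 1 - I) = P(1 - I)/Q'(1 - I) = (6 - I)/(1/2 - I) = 16/5 + 22*I/5
  Res(f, 1/2) = P(1/2)/Q'(1/2) = (13/16)/(-1/2 + I) = -13/40 - 13*I/20

Sum of residues inside C: 23/8 + 15*I/4
∮_C f(z) dz = 2πi · (23/8 + 15*I/4) = pi*(-15/2 + 23*I/4)

Final answer: pi*(-15/2 + 23*I/4)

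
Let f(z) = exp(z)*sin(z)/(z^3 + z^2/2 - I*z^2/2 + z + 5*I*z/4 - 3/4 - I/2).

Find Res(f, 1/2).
Write f(z) = P(z)/Q(z) with P(z) = exp(z)*sin(z) and Q(z) = z^3 + z^2/2 - I*z^2/2 + z + 5*I*z/4 - 3/4 - I/2.
The denominator factors as Q(z) = (z - 1/2)*(z + I)*(z + 1 - 3*I/2), so z = 1/2 is a simple zero of Q and P is analytic there; z = 1/2 is therefore a simple pole and
  Res(f, z₀) = P(z₀)/Q'(z₀).

Q'(z) = 3*z^2 + z - I*z + 1 + 5*I/4, so Q'(1/2) = 9/4 + 3*I/4.
P(1/2) = exp(1/2)*sin(1/2).

Res(f, 1/2) = (exp(1/2)*sin(1/2))/(9/4 + 3*I/4) = (2/5 - 2*I/15)*exp(1/2)*sin(1/2)

Final answer: (2/5 - 2*I/15)*exp(1/2)*sin(1/2)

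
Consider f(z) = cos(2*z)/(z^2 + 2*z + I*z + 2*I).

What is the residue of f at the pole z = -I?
Write f(z) = P(z)/Q(z) with P(z) = cos(2*z) and Q(z) = z^2 + 2*z + I*z + 2*I.
The denominator factors as Q(z) = (z + I)*(z + 2), so z = -I is a simple zero of Q and P is analytic there; z = -I is therefore a simple pole and
  Res(f, z₀) = P(z₀)/Q'(z₀).

Q'(z) = 2*z + 2 + I, so Q'(-I) = 2 - I.
P(-I) = cosh(2).

Res(f, -I) = (cosh(2))/(2 - I) = (2/5 + I/5)*cosh(2)

Final answer: (2/5 + I/5)*cosh(2)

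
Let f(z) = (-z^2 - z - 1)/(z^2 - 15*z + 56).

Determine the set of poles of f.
The singularities of f are the zeros of the denominator. Factoring,
  z^2 - 15*z + 56 = (z - 7)*(z - 8)
so the candidates are z = 7, z = 8.

Check the numerator P(z) = -z^2 - z - 1 at each one:
  P(7) = -57 ≠ 0, so z = 7 is a (simple) pole.
  P(8) = -73 ≠ 0, so z = 8 is a (simple) pole.

Poles of f: {7, 8}

Final answer: {7, 8}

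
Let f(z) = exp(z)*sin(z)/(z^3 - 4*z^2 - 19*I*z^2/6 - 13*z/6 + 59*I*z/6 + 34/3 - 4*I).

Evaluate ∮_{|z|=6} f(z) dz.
By the residue theorem, ∮_C f(z) dz = 2πi · (sum of the residues of f at the poles inside |z| = 6).

The denominator factors as (z - 3 - I)*(z + 1 - 3*I/2)*(z - 2 - 2*I/3), so the singularities of f are simple poles at z = 3 + I, z = -1 + 3*I/2, z = 2 + 2*I/3.
  |3 + I|² = 10 < 36 = 6², so this pole is inside the contour.
  |-1 + 3*I/2|² = 13/4 < 36 = 6², so this pole is inside the contour.
  |2 + 2*I/3|² = 40/9 < 36 = 6², so this pole is inside the contour.

With P(z) = exp(z)*sin(z) and Q(z) = z^3 - 4*z^2 - 19*I*z^2/6 - 13*z/6 + 59*I*z/6 + 34/3 - 4*I, each pole is simple, so Res(f, z₀) = P(z₀)/Q'(z₀) with Q'(z) = 3*z^2 - 8*z - 19*I*z/3 - 13/6 + 59*I/6.
  Res(f, 3 + I) = P(3 + I)/Q'(3 + I) = (exp(3 + I)*sin(3 + I))/(25/6 + 5*I/6) = (3/13 - 3*I/65)*exp(3 + I)*sin(3 + I)
  Res(f, -1 + 3*I/2) = P(-1 + 3*I/2)/Q'(-1 + 3*I/2) = (-exp(-1 + 3*I/2)*sin(1 - 3*I/2))/(139/12 - 29*I/6) = (-1668/22685 - 696*I/22685)*exp(-1 + 3*I/2)*sin(1 - 3*I/2)
  Res(f, 2 + 2*I/3) = P(2 + 2*I/3)/Q'(2 + 2*I/3) = (exp(2 + 2*I/3)*sin(2 + 2*I/3))/(-59/18 - I/6) = (-531/1745 + 27*I/1745)*exp(2 + 2*I/3)*sin(2 + 2*I/3)

Sum of residues inside C: (3/13 - 3*I/65)*exp(3 + I)*sin(3 + I) + (-531/1745 + 27*I/1745)*exp(2 + 2*I/3)*sin(2 + 2*I/3) + (-1668/22685 - 696*I/22685)*exp(-1 + 3*I/2)*sin(1 - 3*I/2)
∮_C f(z) dz = 2πi · ((3/13 - 3*I/65)*exp(3 + I)*sin(3 + I) + (-531/1745 + 27*I/1745)*exp(2 + 2*I/3)*sin(2 + 2*I/3) + (-1668/22685 - 696*I/22685)*exp(-1 + 3*I/2)*sin(1 - 3*I/2)) = pi*(-54/1745 - 1062*I/1745)*exp(2 + 2*I/3)*sin(2 + 2*I/3) + pi*(1392/22685 - 3336*I/22685)*exp(-1 + 3*I/2)*sin(1 - 3*I/2) + pi*(6/65 + 6*I/13)*exp(3 + I)*sin(3 + I)

Final answer: pi*(-54/1745 - 1062*I/1745)*exp(2 + 2*I/3)*sin(2 + 2*I/3) + pi*(1392/22685 - 3336*I/22685)*exp(-1 + 3*I/2)*sin(1 - 3*I/2) + pi*(6/65 + 6*I/13)*exp(3 + I)*sin(3 + I)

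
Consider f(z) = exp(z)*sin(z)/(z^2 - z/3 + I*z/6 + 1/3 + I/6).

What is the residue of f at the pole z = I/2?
Write f(z) = P(z)/Q(z) with P(z) = exp(z)*sin(z) and Q(z) = z^2 - z/3 + I*z/6 + 1/3 + I/6.
The denominator factors as Q(z) = (z - I/2)*(z - 1/3 + 2*I/3), so z = I/2 is a simple zero of Q and P is analytic there; z = I/2 is therefore a simple pole and
  Res(f, z₀) = P(z₀)/Q'(z₀).

Q'(z) = 2*z - 1/3 + I/6, so Q'(I/2) = -1/3 + 7*I/6.
P(I/2) = I*exp(I/2)*sinh(1/2).

Res(f, I/2) = (I*exp(I/2)*sinh(1/2))/(-1/3 + 7*I/6) = (42/53 - 12*I/53)*exp(I/2)*sinh(1/2)

Final answer: (42/53 - 12*I/53)*exp(I/2)*sinh(1/2)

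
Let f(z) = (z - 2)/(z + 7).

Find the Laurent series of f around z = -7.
Put w = z - (-7), i.e. z = w - 7. The denominator is w, so it suffices to rewrite the numerator in powers of w.

P(z) = z - 2
P(w - 7) = -9 + w

Dividing each term by w:
  f = -9/w + 1

Substituting back w = z + 7:
  f(z) = -9/(z + 7) + 1

The series is finite because the numerator is a polynomial; the negative powers form the principal part, and the coefficient of 1/(z + 7) gives Res(f, -7) = -9.

Final answer: -9/(z + 7) + 1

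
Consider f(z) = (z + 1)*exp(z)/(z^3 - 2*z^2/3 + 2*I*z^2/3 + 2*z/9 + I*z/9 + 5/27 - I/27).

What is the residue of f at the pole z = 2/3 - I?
Write f(z) = P(z)/Q(z) with P(z) = (z + 1)*exp(z) and Q(z) = z^3 - 2*z^2/3 + 2*I*z^2/3 + 2*z/9 + I*z/9 + 5/27 - I/27.
The denominator factors as Q(z) = (z - 1/3 - I/3)*(z + 1/3)*(z - 2/3 + I), so z = 2/3 - I is a simple zero of Q and P is analytic there; z = 2/3 - I is therefore a simple pole and
  Res(f, z₀) = P(z₀)/Q'(z₀).

Q'(z) = 3*z^2 - 4*z/3 + 4*I*z/3 + 2/9 + I/9, so Q'(2/3 - I) = -1 - 5*I/3.
P(2/3 - I) = (5/3 - I)*exp(2/3 - I).

Res(f, 2/3 - I) = ((5/3 - I)*exp(2/3 - I))/(-1 - 5*I/3) = I*exp(2/3 - I)

Final answer: I*exp(2/3 - I)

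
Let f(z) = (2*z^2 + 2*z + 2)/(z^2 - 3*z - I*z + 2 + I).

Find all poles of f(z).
The singularities of f are the zeros of the denominator. Factoring,
  z^2 - 3*z - I*z + 2 + I = (z - 1)*(z - 2 - I)
so the candidates are z = 1, z = 2 + I.

Check the numerator P(z) = 2*z^2 + 2*z + 2 at each one:
  P(1) = 6 ≠ 0, so z = 1 is a (simple) pole.
  P(2 + I) = 12 + 10*I ≠ 0, so z = 2 + I is a (simple) pole.

Poles of f: {1, 2 + I}

Final answer: {1, 2 + I}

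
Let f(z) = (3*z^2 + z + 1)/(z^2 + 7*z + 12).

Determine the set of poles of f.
{-4, -3}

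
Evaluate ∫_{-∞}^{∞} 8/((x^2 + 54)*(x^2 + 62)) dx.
Let f(z) = 8/((z^2 + 54)*(z^2 + 62)). The denominator has no real zeros and deg Q - deg P = 4 ≥ 2, so the integral of f over the upper semicircle |z| = R tends to 0 as R → ∞. Closing the contour in the upper half-plane,
  ∫_{-∞}^{∞} f(x) dx = 2πi · Σ Res(f, z_k)  over the poles with Im z_k > 0.

Zeros of the denominator: z^2 + 62 = 0 gives z = ±sqrt(62)*I; z^2 + 54 = 0 gives z = ±3*sqrt(6)*I.
Upper half-plane: z = 3*sqrt(6)*I, z = sqrt(62)*I (simple).

Each pole is a simple zero of Q(z) = z^4 + 116*z^2 + 3348, so Res(f, z₀) = P(z₀)/Q'(z₀) with P(z) = 8, Q'(z) = 4*z^3 + 232*z:
  Res(f, 3*sqrt(6)*I) = (8)/(48*sqrt(6)*I) = -sqrt(6)*I/36
  Res(f, sqrt(62)*I) = (8)/(-16*sqrt(62)*I) = sqrt(62)*I/124

Sum of residues: I*(-sqrt(6)/36 + sqrt(62)/124)
∫_{-∞}^{∞} f(x) dx = 2πi · (I*(-sqrt(6)/36 + sqrt(62)/124)) = pi*(-9*sqrt(62) + 31*sqrt(6))/558

Final answer: pi*(-9*sqrt(62) + 31*sqrt(6))/558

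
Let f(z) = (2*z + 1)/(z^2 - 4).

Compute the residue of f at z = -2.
3/4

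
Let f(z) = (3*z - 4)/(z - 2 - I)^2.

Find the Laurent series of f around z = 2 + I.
Put w = z - (2 + I), i.e. z = w + 2 + I. The denominator is w^2, so it suffices to rewrite the numerator in powers of w.

P(z) = 3*z - 4
P(w + 2 + I) = 2 + 3*I + 3*w

Dividing each term by w^2:
  f = (2 + 3*I)/w^2 + 3/w

Substituting back w = z - 2 - I:
  f(z) = (2 + 3*I)/(z - 2 - I)^2 + 3/(z - 2 - I)

The series is finite because the numerator is a polynomial; the negative powers form the principal part, and the coefficient of 1/(z - 2 - I) gives Res(f, 2 + I) = 3.

Final answer: (2 + 3*I)/(z - 2 - I)^2 + 3/(z - 2 - I)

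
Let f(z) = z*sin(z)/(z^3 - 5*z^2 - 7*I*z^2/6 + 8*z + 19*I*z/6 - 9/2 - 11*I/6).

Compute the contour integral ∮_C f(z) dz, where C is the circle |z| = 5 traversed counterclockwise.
By the residue theorem, ∮_C f(z) dz = 2πi · (sum of the residues of f at the poles inside |z| = 5).

The denominator factors as (z - 2 - I/2)*(z - 2 - I)*(z - 1 + I/3), so the singularities of f are simple poles at z = 2 + I/2, z = 2 + I, z = 1 - I/3.
  |2 + I/2|² = 17/4 < 25 = 5², so this pole is inside the contour.
  |2 + I|² = 5 < 25 = 5², so this pole is inside the contour.
  |1 - I/3|² = 10/9 < 25 = 5², so this pole is inside the contour.

With P(z) = z*sin(z) and Q(z) = z^3 - 5*z^2 - 7*I*z^2/6 + 8*z + 19*I*z/6 - 9/2 - 11*I/6, each pole is simple, so Res(f, z₀) = P(z₀)/Q'(z₀) with Q'(z) = 3*z^2 - 10*z - 7*I*z/3 + 8 + 19*I/6.
  Res(f, 2 + I/2) = P(2 + I/2)/Q'(2 + I/2) = ((2 + I/2)*sin(2 + I/2))/(5/12 - I/2) = (84/61 + 174*I/61)*sin(2 + I/2)
  Res(f, 2 + I) = P(2 + I)/Q'(2 + I) = ((2 + I)*sin(2 + I))/(-2/3 + I/2) = (-6/5 - 12*I/5)*sin(2 + I)
  Res(f, 1 - I/3) = P(1 - I/3)/Q'(1 - I/3) = ((1 - I/3)*sin(1 - I/3))/(-1/9 + 13*I/6) = (-54/305 - 138*I/305)*sin(1 - I/3)

Sum of residues inside C: (-6/5 - 12*I/5)*sin(2 + I) + (-54/305 - 138*I/305)*sin(1 - I/3) + (84/61 + 174*I/61)*sin(2 + I/2)
∮_C f(z) dz = 2πi · ((-6/5 - 12*I/5)*sin(2 + I) + (-54/305 - 138*I/305)*sin(1 - I/3) + (84/61 + 174*I/61)*sin(2 + I/2)) = pi*(24/5 - 12*I/5)*sin(2 + I) + pi*(276/305 - 108*I/305)*sin(1 - I/3) + pi*(-348/61 + 168*I/61)*sin(2 + I/2)

Final answer: pi*(24/5 - 12*I/5)*sin(2 + I) + pi*(276/305 - 108*I/305)*sin(1 - I/3) + pi*(-348/61 + 168*I/61)*sin(2 + I/2)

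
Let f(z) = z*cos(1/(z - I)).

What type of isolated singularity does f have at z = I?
Let u = z - I. Then
  cos(1/u) = Σ_{k≥0} (-1)^k (1)^(2k)/((2k)!·u^(2k)) = 1 - 1/(2*u^2) + 1/(24*u^4) + ...
which has infinitely many negative powers of u, so cos(1/(z - I)) has an essential singularity at z = I.
The extra factor z is a nonzero polynomial; if the product had at most a pole at z = I, dividing by that polynomial would leave cos(1/(z - I)) with at most a pole too — contradiction. (Equivalently, the product's Laurent series still has infinitely many negative powers.)
So the singularity is essential.

Final answer: essential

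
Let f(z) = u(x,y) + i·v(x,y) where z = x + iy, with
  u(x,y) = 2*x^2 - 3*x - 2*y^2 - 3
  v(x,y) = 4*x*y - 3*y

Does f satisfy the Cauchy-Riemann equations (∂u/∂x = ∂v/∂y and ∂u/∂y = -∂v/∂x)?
∂u/∂x = 4*x - 3
∂v/∂y = 4*x - 3
∂u/∂y = -4*y
∂v/∂x = 4*y
∂u/∂x = ∂v/∂y and ∂u/∂y = -∂v/∂x hold identically; f is analytic.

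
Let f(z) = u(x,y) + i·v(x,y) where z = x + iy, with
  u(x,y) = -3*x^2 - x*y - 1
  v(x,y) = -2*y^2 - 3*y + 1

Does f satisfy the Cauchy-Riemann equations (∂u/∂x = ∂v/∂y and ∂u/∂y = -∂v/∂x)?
∂u/∂x = -6*x - y
∂v/∂y = -4*y - 3
∂u/∂y = -x
∂v/∂x = 0
∂u/∂x ≠ ∂v/∂y and ∂u/∂y ≠ -∂v/∂x; the Cauchy-Riemann equations are not satisfied, so f is not analytic.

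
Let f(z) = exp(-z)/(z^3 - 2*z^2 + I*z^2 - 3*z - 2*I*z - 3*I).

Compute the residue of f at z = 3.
(3/40 - I/40)*exp(-3)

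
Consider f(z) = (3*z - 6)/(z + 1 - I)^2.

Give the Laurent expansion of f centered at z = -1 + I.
(-9 + 3*I)/(z + 1 - I)^2 + 3/(z + 1 - I)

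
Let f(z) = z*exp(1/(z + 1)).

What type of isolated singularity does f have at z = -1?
Let u = z + 1. Then
  e^(1/u) = Σ_{k≥0} (1)^k/(k!·u^k) = 1 + 1/u + 1/(2*u^2) + 1/(6*u^3) + ...
which has infinitely many negative powers of u, so exp(1/(z + 1)) has an essential singularity at z = -1.
The extra factor z is a nonzero polynomial; if the product had at most a pole at z = -1, dividing by that polynomial would leave exp(1/(z + 1)) with at most a pole too — contradiction. (Equivalently, the product's Laurent series still has infinitely many negative powers.)
So the singularity is essential.

Final answer: essential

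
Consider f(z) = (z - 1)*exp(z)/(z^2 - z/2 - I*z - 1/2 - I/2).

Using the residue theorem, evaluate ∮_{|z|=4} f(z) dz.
pi*(-12/13 + 8*I/13)*exp(1 + I) + pi*(12/13 + 18*I/13)*exp(-1/2)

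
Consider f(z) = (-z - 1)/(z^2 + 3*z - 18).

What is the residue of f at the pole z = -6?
-5/9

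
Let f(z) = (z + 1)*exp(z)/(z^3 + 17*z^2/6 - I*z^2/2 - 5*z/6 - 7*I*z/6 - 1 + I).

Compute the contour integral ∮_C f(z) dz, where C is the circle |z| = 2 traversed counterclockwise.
By the residue theorem, ∮_C f(z) dz = 2πi · (sum of the residues of f at the poles inside |z| = 2).

The denominator factors as (z + 1/2 - I/2)*(z - 2/3)*(z + 3), so the singularities of f are simple poles at z = -1/2 + I/2, z = 2/3, z = -3.
  |-1/2 + I/2|² = 1/2 < 4 = 2², so this pole is inside the contour.
  |2/3|² = 4/9 < 4 = 2², so this pole is inside the contour.
  |-3|² = 9 > 4 = 2², so this pole is outside the contour.

With P(z) = (z + 1)*exp(z) and Q(z) = z^3 + 17*z^2/6 - I*z^2/2 - 5*z/6 - 7*I*z/6 - 1 + I, each pole is simple, so Res(f, z₀) = P(z₀)/Q'(z₀) with Q'(z) = 3*z^2 + 17*z/3 - I*z - 5/6 - 7*I/6.
  Res(f, -1/2 + I/2) = P(-1/2 + I/2)/Q'(-1/2 + I/2) = ((1/2 + I/2)*exp(-1/2 + I/2))/(-19/6 + 2*I/3) = (-45/377 - 69*I/377)*exp(-1/2 + I/2)
  Res(f, 2/3) = P(2/3)/Q'(2/3) = (5*exp(2/3)/3)/(77/18 - 11*I/6) = (105/319 + 45*I/319)*exp(2/3)

Sum of residues inside C: (-45/377 - 69*I/377)*exp(-1/2 + I/2) + (105/319 + 45*I/319)*exp(2/3)
∮_C f(z) dz = 2πi · ((-45/377 - 69*I/377)*exp(-1/2 + I/2) + (105/319 + 45*I/319)*exp(2/3)) = pi*(138/377 - 90*I/377)*exp(-1/2 + I/2) + pi*(-90/319 + 210*I/319)*exp(2/3)

Final answer: pi*(138/377 - 90*I/377)*exp(-1/2 + I/2) + pi*(-90/319 + 210*I/319)*exp(2/3)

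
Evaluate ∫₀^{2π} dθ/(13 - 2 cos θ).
Call the integral J. The integrand is 2π-periodic and we integrate over a full period, so shifting θ does not change the value (θ → θ + π flips the sign of the trig term). Hence
  J = ∫₀^{2π} dθ/(13 + 2 cos θ).
Put z = e^{iθ}: then cos θ = (z + 1/z)/2, dθ = dz/(iz), and z runs once counterclockwise around |z| = 1:
  J = ∮_{|z|=1} 1/(13 + 2*(z + 1/z)/2) · dz/(iz) = (2/i) ∮_{|z|=1} dz/(2*z^2 + 26*z + 2).
The roots of 2*z^2 + 26*z + 2 are z = (-13 ± sqrt(13^2 - 2^2))/2, with sqrt(165) = sqrt(165); their product is 1, so only z₊ = -13/2 + sqrt(165)/2 lies inside the unit circle (z₋ = -13/2 - sqrt(165)/2 lies outside).
z₊ is a simple zero of q(z) = 2*z^2 + 26*z + 2, so Res(1/q, z₊) = 1/q'(z₊) with q'(z) = 4*z + 26; and q'(z₊) = 2*(z₊ - z₋) = 2*sqrt(165).
Therefore J = (2/i) · 2πi · 1/(2*sqrt(165)) = 2*pi/(sqrt(165)) = 2*sqrt(165)*pi/165

Final answer: 2*sqrt(165)*pi/165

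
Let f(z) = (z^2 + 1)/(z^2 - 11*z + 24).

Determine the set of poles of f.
{3, 8}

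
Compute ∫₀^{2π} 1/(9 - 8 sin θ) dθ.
2*sqrt(17)*pi/17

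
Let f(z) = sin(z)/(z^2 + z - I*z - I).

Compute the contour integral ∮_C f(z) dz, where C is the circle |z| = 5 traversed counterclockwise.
pi*(1 + I)*sin(1) + pi*(-1 + I)*sinh(1)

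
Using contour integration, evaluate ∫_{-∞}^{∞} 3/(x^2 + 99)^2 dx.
Let f(z) = 3/(z^2 + 99)^2. The denominator has no real zeros and deg Q - deg P = 4 ≥ 2, so the integral of f over the upper semicircle |z| = R tends to 0 as R → ∞. Closing the contour in the upper half-plane,
  ∫_{-∞}^{∞} f(x) dx = 2πi · Σ Res(f, z_k)  over the poles with Im z_k > 0.

Zeros of the denominator: z^2 + 99 = 0 gives z = ±3*sqrt(11)*I.
Upper half-plane: z = 3*sqrt(11)*I (a pole of order 2).

Write f(z) = g(z)/(z - 3*sqrt(11)*I)^2 with g(z) = 3/(z + 3*sqrt(11)*I)^2. For a double pole, Res(f, z₀) = g'(z₀):
  g'(z) = -6/(z + 3*sqrt(11)*I)^3
  Res(f, 3*sqrt(11)*I) = g'(3*sqrt(11)*I) = -sqrt(11)*I/4356

∫_{-∞}^{∞} f(x) dx = 2πi · (-sqrt(11)*I/4356) = sqrt(11)*pi/2178

Final answer: sqrt(11)*pi/2178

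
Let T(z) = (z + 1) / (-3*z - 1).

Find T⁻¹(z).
Set w = T(z) = (z + 1) / (-3*z - 1) and solve for z:
  w*(-3*z - 1) = z + 1
  -w + z*(-3*w - 1) - 1 = 0
  z*(-3*w - 1) = w + 1
  z = (-w - 1)/(3*w + 1)
Renaming the variable, T⁻¹(z) = (-z - 1)/(3*z + 1).
(Check: ad - bc = 2 ≠ 0, so T is invertible.)

Final answer: (-z - 1)/(3*z + 1)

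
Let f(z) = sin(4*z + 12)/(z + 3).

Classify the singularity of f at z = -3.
removable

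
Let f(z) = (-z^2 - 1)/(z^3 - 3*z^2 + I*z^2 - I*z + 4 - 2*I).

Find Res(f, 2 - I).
Write f(z) = P(z)/Q(z) with P(z) = -z^2 - 1 and Q(z) = z^3 - 3*z^2 + I*z^2 - I*z + 4 - 2*I.
The denominator factors as Q(z) = (z - 2 + I)*(z - 2)*(z + 1), so z = 2 - I is a simple zero of Q and P is analytic there; z = 2 - I is therefore a simple pole and
  Res(f, z₀) = P(z₀)/Q'(z₀).

Q'(z) = 3*z^2 - 6*z + 2*I*z - I, so Q'(2 - I) = -1 - 3*I.
P(2 - I) = -4 + 4*I.

Res(f, 2 - I) = (-4 + 4*I)/(-1 - 3*I) = -4/5 - 8*I/5

Final answer: -4/5 - 8*I/5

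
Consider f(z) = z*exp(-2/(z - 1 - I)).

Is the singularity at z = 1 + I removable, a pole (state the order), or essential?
Let u = z - 1 - I. Then
  e^(-2/u) = Σ_{k≥0} (-2)^k/(k!·u^k) = 1 - 2/u + 2/u^2 - 4/(3*u^3) + ...
which has infinitely many negative powers of u, so exp(-2/(z - 1 - I)) has an essential singularity at z = 1 + I.
The extra factor z is a nonzero polynomial; if the product had at most a pole at z = 1 + I, dividing by that polynomial would leave exp(-2/(z - 1 - I)) with at most a pole too — contradiction. (Equivalently, the product's Laurent series still has infinitely many negative powers.)
So the singularity is essential.

Final answer: essential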